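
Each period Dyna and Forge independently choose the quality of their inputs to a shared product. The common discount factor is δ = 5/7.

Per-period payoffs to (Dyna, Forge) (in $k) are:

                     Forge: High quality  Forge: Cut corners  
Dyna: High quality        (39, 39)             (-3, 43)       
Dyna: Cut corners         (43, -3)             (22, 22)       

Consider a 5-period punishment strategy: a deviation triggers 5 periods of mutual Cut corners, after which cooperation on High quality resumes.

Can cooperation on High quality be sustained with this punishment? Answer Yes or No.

Yes

Comparing payoff streams over the 6 periods until play realigns: cooperate → 39(1+δ+…+δ^5); deviate → 43 + 22(δ+…+δ^5).
Cooperation is sustained iff (39−22)(δ+…+δ^5) ≥ 43−39.
δ+…+δ^5 = 5/7·(1−(5/7)^5)/(1−5/7) = 2.0352, and (43−39)/(39−22) = 0.2353.
2.0352 ≥ 0.2353, so cooperation is sustainable.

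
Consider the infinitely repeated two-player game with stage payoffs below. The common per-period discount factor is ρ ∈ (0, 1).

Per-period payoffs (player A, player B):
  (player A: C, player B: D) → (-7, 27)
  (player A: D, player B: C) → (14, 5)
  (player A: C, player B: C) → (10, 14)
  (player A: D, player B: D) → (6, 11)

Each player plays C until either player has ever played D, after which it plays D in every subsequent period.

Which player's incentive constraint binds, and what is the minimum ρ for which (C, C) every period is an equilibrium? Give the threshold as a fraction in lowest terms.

player A's threshold: (14−10)/(14−6) = 1/2.
player B's threshold: (27−14)/(27−11) = 13/16.
1/2 < 13/16, so player B binds and ρ* = 13/16.

player B; ρ ≥ 13/16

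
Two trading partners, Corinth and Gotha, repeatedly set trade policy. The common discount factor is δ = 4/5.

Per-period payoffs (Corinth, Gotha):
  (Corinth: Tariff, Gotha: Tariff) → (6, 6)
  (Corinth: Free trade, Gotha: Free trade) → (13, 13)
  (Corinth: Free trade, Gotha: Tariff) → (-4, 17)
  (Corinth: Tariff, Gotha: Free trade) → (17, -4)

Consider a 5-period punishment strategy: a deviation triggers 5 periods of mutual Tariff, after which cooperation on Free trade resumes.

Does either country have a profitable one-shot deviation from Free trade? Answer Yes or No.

No

Comparing payoff streams over the 6 periods until play realigns: cooperate → 13(1+δ+…+δ^5); deviate → 17 + 6(δ+…+δ^5).
Cooperation is sustained iff (13−6)(δ+…+δ^5) ≥ 17−13.
δ+…+δ^5 = 4/5·(1−(4/5)^5)/(1−4/5) = 2.6893, and (17−13)/(13−6) = 0.5714.
2.6893 ≥ 0.5714, so cooperation is sustainable.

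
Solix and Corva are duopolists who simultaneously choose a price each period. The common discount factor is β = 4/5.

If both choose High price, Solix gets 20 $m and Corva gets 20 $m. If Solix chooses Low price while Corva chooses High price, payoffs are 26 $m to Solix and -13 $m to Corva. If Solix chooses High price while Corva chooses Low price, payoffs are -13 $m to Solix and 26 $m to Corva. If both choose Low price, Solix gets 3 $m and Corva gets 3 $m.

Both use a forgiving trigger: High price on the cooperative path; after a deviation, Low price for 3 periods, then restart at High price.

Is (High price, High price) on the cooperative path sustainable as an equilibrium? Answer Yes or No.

Yes

A one-shot deviation gives 26 now, then 3 for 3 periods, then back to 20.
Gain from deviating: (26−20) today; loss: (20−3) in each of the next 3 periods.
No-deviation condition: (20−3)(β+…+β^3) ≥ 26−20, i.e. β+…+β^3 ≥ 6/17.
At β = 4/5: β+…+β^3 = 1.9520 ≥ 0.3529.
So cooperation is sustainable.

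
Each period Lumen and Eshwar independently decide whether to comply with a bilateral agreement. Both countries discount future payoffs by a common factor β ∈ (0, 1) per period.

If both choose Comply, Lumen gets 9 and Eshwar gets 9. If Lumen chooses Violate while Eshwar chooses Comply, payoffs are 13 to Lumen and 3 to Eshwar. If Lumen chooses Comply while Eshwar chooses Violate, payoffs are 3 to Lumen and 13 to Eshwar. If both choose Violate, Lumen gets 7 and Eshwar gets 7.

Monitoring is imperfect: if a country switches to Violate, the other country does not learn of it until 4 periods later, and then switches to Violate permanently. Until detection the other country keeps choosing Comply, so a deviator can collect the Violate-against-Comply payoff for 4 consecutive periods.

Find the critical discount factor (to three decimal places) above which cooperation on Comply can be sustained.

The best deviation is to choose Violate for all 4 undetected periods, earning 13 each, then 7 forever once detected.
Deviation value: 13(1−β^4)/(1−β) + 7β^4/(1−β); cooperation value: 9/(1−β).
IC: 9 ≥ 13(1−β^4) + 7β^4 = 13 − 6β^4.
So β^4 ≥ 4/6 = 2/3, giving β ≥ (2/3)^(1/4) ≈ 0.904.

0.904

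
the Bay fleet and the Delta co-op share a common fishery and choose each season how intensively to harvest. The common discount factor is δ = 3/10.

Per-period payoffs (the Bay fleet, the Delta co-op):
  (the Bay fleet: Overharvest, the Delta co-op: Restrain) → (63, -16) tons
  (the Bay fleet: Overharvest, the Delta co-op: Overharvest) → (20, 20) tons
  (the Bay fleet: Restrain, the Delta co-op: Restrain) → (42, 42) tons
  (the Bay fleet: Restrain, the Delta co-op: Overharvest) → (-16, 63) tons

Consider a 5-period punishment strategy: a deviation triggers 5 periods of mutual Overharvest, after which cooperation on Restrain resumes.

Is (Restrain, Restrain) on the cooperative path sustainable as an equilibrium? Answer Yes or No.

No

Comparing payoff streams over the 6 periods until play realigns: cooperate → 42(1+δ+…+δ^5); deviate → 63 + 20(δ+…+δ^5).
Cooperation is sustained iff (42−20)(δ+…+δ^5) ≥ 63−42.
δ+…+δ^5 = 3/10·(1−(3/10)^5)/(1−3/10) = 0.4275, and (63−42)/(42−20) = 0.9545.
0.4275 < 0.9545, so cooperation is not sustainable.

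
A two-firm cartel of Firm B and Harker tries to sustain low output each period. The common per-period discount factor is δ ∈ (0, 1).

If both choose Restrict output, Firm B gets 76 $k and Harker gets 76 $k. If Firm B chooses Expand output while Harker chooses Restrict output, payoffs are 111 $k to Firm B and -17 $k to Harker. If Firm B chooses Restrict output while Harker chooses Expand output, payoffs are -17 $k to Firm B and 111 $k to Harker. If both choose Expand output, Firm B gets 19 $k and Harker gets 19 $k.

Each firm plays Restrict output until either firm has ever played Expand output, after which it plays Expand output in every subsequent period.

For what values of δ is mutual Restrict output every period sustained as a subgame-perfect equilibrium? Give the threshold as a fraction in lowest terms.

One-period gain from deviating is 111 − 76 = 35. The loss is 76 − 19 = 57 in every subsequent period, with present value 57·δ/(1−δ).
Deviation is unprofitable when 57·δ/(1−δ) ≥ 35, i.e. δ/(1−δ) ≥ 35/57.
Equivalently δ ≥ 35/(35+57) = 35/92.

35/92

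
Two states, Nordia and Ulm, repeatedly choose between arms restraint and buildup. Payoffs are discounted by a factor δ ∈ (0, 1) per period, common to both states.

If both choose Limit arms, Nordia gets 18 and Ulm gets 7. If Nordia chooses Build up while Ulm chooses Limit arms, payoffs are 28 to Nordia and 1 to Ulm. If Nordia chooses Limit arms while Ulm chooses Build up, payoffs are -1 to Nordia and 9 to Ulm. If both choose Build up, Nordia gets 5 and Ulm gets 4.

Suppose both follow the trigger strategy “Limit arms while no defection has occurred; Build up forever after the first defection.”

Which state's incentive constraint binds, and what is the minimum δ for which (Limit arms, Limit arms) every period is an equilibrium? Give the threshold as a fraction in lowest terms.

Nordia; δ ≥ 10/23

For Nordia: deviation gain 28−18 = 10, per-period punishment loss 18−5 = 13. IC gives δ ≥ 10/23.
For Ulm: gain 2, loss 3 per period, so δ ≥ 2/5.
The tighter constraint is Nordia's, so cooperation needs δ ≥ 10/23.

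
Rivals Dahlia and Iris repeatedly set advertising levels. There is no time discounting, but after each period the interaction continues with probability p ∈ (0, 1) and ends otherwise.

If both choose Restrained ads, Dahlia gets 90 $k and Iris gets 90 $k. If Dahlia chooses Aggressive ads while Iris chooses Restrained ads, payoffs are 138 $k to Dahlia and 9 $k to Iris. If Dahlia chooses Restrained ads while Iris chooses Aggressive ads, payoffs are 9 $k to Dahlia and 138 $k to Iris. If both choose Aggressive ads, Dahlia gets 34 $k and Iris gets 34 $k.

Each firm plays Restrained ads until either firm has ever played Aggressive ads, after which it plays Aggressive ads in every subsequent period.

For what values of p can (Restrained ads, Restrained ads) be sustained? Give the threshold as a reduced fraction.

With no time discounting, the continuation probability p plays the role of the discount factor.
Grim-trigger IC: 90/(1−p) ≥ 138 + 34p/(1−p) ⇒ p ≥ (138−90)/(138−34) = 6/13.

6/13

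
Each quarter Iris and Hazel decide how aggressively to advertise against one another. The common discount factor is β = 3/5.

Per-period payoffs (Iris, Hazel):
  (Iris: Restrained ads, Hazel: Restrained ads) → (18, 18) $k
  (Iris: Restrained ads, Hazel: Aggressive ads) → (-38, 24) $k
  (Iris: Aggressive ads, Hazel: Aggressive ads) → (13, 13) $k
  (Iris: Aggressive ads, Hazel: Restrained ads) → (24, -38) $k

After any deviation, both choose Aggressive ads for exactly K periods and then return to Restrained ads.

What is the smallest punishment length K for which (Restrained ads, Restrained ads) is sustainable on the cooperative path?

IC: β(1−β^K)/(1−β) ≥ (24−18)/(18−13) = 6/5.
With β = 3/5: need 1 − β^K ≥ 6/5·(1−3/5)/(3/5), i.e. β^K ≤ 0.2000.
Since (3/5)^3 = 0.2160 and (3/5)^4 = 0.1296, the smallest such K is 4.

4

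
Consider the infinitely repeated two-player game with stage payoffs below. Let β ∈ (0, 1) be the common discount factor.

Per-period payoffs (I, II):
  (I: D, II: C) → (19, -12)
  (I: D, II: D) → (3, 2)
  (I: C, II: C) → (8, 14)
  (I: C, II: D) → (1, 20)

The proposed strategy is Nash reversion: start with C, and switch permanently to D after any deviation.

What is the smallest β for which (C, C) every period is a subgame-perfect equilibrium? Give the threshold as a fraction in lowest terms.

I's threshold: (19−8)/(19−3) = 11/16.
II's threshold: (20−14)/(20−2) = 1/3.
11/16 > 1/3, so I binds and β* = 11/16.

11/16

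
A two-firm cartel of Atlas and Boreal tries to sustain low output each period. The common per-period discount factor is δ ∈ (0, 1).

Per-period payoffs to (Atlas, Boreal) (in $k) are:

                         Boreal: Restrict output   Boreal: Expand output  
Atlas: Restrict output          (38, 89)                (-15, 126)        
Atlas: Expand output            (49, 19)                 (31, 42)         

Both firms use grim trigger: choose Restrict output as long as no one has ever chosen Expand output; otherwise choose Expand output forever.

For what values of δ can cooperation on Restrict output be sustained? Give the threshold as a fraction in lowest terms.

11/18

Atlas: cooperation gives 38 each period; deviation gives 49 once then 31 forever.
  38/(1−δ) ≥ 49 + 31δ/(1−δ) ⇒ δ ≥ 11/18.
Boreal: cooperation gives 89 each period; deviation gives 126 once then 42 forever.
  δ ≥ 37/84.
Both must hold, so the binding constraint is Atlas's: δ ≥ 11/18.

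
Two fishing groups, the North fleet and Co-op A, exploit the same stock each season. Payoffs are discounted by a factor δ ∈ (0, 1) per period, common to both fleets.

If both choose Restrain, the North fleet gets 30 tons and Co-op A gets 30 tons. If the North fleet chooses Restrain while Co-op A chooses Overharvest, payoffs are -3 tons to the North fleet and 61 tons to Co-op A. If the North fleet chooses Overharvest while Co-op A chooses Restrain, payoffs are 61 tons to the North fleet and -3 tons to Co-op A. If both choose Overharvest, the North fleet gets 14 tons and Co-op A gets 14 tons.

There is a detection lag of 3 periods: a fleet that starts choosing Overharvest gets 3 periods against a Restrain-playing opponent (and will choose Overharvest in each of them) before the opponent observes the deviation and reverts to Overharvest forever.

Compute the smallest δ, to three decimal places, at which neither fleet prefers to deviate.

The best deviation is to choose Overharvest for all 3 undetected periods, earning 61 each, then 14 forever once detected.
Deviation value: 61(1−δ^3)/(1−δ) + 14δ^3/(1−δ); cooperation value: 30/(1−δ).
IC: 30 ≥ 61(1−δ^3) + 14δ^3 = 61 − 47δ^3.
So δ^3 ≥ 31/47, giving δ ≥ (31/47)^(1/3) ≈ 0.870.

0.870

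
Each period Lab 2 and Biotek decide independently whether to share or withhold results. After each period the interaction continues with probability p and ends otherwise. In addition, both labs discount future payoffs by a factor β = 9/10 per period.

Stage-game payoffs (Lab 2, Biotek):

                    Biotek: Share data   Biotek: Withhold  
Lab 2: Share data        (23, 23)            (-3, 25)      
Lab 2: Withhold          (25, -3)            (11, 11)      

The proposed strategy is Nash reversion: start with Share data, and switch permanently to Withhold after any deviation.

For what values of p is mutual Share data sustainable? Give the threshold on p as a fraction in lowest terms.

10/63

Expected continuation weight on next period's payoff is β·p = 9/10·p, which plays the role of the discount factor.
Cooperation requires 9/10·p ≥ (25−23)/(25−11) = 1/7, hence p ≥ 10/63.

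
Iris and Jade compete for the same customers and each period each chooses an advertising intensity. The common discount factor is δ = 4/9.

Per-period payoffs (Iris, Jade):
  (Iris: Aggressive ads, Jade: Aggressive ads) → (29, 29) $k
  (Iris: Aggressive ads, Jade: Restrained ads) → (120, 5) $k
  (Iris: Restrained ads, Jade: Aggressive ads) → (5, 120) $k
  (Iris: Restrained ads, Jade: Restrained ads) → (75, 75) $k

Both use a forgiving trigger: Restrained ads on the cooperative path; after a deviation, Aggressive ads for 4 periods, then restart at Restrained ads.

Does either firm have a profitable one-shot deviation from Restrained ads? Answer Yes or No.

IC: δ+…+δ^4 ≥ (120−75)/(75−29) = 45/46.
At δ = 4/9: partial sum = 0.7688 < 0.9783. Cooperation not sustainable.

Yes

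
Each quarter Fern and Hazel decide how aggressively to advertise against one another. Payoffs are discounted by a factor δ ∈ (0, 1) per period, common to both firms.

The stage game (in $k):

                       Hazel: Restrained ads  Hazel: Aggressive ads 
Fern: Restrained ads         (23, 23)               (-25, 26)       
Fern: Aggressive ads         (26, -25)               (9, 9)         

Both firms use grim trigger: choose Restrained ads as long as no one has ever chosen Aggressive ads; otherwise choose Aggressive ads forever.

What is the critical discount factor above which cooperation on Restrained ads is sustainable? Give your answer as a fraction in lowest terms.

3/17

Under grim trigger the critical discount factor is (T−C)/(T−P) with T = 26, C = 23, P = 9.
δ* = (26−23)/(26−9) = 3/17.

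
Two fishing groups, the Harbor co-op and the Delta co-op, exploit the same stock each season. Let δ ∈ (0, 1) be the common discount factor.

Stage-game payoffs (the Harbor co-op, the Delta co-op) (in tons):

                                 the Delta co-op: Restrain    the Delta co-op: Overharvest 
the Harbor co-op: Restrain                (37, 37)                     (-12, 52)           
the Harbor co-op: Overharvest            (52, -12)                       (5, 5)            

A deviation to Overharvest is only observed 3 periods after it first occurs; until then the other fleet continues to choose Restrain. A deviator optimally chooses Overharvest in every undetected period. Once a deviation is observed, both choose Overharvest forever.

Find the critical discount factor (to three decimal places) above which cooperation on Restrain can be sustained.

A deviator earns 52 for 3 periods, then 5 forever; cooperating earns 37 forever. Multiplying the IC by (1−δ):
37 ≥ 52(1−δ^3) + 5δ^3, so 47·δ^3 ≥ 15 and δ^3 ≥ 15/47.
δ ≥ (15/47)^(1/3) ≈ 0.683.

0.683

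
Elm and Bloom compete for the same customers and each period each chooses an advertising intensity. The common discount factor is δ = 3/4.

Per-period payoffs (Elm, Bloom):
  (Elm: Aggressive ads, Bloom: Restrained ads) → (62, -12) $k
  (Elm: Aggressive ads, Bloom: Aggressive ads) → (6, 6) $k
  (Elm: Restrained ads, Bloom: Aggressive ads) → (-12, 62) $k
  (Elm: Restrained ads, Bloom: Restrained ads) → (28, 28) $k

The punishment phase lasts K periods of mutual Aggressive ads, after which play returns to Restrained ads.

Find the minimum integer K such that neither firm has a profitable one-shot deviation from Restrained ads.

No profitable deviation requires (28−6)(δ+…+δ^K) ≥ 62−28, i.e. δ+…+δ^K ≥ 17/11 ≈ 1.5455.
With δ = 3/4, the partial sums are K=1: 0.7500, K=2: 1.3125, K=3: 1.7344.
K = 3 is the first length at which the sum reaches 1.5455.

3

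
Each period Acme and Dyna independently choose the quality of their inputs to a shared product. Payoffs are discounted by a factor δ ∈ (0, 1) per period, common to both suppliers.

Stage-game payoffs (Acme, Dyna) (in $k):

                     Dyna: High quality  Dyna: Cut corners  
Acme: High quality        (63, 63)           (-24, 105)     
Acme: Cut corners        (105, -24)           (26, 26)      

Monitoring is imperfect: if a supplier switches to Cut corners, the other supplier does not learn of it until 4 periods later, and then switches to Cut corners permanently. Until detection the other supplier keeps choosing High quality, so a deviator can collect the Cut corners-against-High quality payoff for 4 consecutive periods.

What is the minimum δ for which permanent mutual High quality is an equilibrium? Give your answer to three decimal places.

0.854

The best deviation is to choose Cut corners for all 4 undetected periods, earning 105 each, then 26 forever once detected.
Deviation value: 105(1−δ^4)/(1−δ) + 26δ^4/(1−δ); cooperation value: 63/(1−δ).
IC: 63 ≥ 105(1−δ^4) + 26δ^4 = 105 − 79δ^4.
So δ^4 ≥ 42/79, giving δ ≥ (42/79)^(1/4) ≈ 0.854.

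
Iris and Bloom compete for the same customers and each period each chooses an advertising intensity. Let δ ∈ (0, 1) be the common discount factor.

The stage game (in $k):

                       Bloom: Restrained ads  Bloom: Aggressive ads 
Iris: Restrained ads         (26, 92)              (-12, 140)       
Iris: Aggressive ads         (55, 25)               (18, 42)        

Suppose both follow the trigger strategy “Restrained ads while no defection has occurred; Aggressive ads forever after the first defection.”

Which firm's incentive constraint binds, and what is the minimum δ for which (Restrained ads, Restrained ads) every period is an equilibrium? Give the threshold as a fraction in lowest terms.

Iris's threshold: (55−26)/(55−18) = 29/37.
Bloom's threshold: (140−92)/(140−42) = 24/49.
29/37 > 24/49, so Iris binds and δ* = 29/37.

Iris; δ ≥ 29/37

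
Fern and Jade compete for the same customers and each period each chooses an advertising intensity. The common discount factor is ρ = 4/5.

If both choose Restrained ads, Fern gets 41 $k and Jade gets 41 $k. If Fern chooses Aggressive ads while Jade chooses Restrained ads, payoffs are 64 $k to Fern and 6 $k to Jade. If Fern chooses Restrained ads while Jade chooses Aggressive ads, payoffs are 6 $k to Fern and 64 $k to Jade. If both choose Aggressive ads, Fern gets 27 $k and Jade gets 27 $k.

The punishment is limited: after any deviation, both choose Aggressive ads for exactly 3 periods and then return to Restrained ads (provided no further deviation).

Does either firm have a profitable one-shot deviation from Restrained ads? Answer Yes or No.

A one-shot deviation gives 64 now, then 27 for 3 periods, then back to 41.
Gain from deviating: (64−41) today; loss: (41−27) in each of the next 3 periods.
No-deviation condition: (41−27)(ρ+…+ρ^3) ≥ 64−41, i.e. ρ+…+ρ^3 ≥ 23/14.
At ρ = 4/5: ρ+…+ρ^3 = 1.9520 ≥ 1.6429.
So cooperation is sustainable.

No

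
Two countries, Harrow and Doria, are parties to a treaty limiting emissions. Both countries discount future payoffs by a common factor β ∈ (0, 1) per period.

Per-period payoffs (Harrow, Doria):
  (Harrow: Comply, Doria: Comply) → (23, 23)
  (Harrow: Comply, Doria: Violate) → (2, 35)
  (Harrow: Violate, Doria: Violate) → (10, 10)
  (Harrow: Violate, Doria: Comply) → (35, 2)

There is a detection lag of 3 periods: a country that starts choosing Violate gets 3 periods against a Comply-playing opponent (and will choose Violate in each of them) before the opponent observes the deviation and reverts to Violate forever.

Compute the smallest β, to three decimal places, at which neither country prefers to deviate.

0.783

The best deviation is to choose Violate for all 3 undetected periods, earning 35 each, then 10 forever once detected.
Deviation value: 35(1−β^3)/(1−β) + 10β^3/(1−β); cooperation value: 23/(1−β).
IC: 23 ≥ 35(1−β^3) + 10β^3 = 35 − 25β^3.
So β^3 ≥ 12/25, giving β ≥ (12/25)^(1/3) ≈ 0.783.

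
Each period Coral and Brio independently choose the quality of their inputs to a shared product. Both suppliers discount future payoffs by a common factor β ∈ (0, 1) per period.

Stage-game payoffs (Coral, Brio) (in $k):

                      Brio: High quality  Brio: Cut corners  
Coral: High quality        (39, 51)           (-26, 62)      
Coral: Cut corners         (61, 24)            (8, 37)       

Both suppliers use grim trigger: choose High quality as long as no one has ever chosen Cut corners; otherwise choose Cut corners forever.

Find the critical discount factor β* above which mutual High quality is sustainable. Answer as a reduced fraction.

Coral: cooperation gives 39 each period; deviation gives 61 once then 8 forever.
  39/(1−β) ≥ 61 + 8β/(1−β) ⇒ β ≥ 22/53.
Brio: cooperation gives 51 each period; deviation gives 62 once then 37 forever.
  β ≥ 11/25.
Both must hold, so the binding constraint is Brio's: β ≥ 11/25.

11/25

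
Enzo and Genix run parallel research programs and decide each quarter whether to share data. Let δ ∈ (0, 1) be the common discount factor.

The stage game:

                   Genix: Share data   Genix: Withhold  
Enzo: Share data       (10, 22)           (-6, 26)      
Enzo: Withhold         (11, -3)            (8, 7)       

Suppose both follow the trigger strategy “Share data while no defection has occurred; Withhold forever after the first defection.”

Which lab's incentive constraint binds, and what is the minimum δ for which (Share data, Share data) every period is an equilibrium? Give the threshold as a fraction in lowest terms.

For Enzo: deviation gain 11−10 = 1, per-period punishment loss 10−8 = 2. IC gives δ ≥ 1/3.
For Genix: gain 4, loss 15 per period, so δ ≥ 4/19.
The tighter constraint is Enzo's, so cooperation needs δ ≥ 1/3.

Enzo; δ ≥ 1/3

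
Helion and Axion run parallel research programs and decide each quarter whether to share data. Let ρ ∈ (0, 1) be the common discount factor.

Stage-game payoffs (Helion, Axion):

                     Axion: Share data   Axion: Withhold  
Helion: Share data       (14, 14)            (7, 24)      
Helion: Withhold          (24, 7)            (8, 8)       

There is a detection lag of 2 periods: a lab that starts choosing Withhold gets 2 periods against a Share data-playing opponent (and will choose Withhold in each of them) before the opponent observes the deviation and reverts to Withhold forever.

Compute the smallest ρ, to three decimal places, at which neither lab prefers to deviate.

0.791

Deviating for the 2 undetected periods gains 24−14 = 10 per period over cooperation, then loses 14−8 = 6 per period forever once punishment starts.
Gain: 10(1 + ρ + … + ρ^1); loss: 6·ρ^2/(1−ρ).
No profitable deviation ⇔ 10(1−ρ^2) ≤ 6·ρ^2, i.e. ρ^2 ≥ 10/(10+6) = 5/8.
Hence ρ ≥ (5/8)^(1/2) ≈ 0.791.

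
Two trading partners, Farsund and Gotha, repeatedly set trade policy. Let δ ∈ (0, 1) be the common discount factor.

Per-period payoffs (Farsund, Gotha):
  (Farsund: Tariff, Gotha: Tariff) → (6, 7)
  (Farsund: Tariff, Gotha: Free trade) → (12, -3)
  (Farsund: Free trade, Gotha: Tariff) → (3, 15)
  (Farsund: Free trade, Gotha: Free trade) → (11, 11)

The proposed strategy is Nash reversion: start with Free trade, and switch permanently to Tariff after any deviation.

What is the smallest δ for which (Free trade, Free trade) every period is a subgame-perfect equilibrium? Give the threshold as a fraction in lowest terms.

For Farsund: deviation gain 12−11 = 1, per-period punishment loss 11−6 = 5. IC gives δ ≥ 1/6.
For Gotha: gain 4, loss 4 per period, so δ ≥ 4/8 = 1/2.
The tighter constraint is Gotha's, so cooperation needs δ ≥ 1/2.

1/2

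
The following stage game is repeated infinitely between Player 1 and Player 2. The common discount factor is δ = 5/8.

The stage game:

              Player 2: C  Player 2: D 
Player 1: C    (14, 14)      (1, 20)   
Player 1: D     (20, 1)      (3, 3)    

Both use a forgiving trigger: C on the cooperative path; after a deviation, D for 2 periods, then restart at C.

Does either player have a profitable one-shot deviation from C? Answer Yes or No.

No

IC: δ+…+δ^2 ≥ (20−14)/(14−3) = 6/11.
At δ = 5/8: partial sum = 1.0156 ≥ 0.5455. Cooperation sustainable.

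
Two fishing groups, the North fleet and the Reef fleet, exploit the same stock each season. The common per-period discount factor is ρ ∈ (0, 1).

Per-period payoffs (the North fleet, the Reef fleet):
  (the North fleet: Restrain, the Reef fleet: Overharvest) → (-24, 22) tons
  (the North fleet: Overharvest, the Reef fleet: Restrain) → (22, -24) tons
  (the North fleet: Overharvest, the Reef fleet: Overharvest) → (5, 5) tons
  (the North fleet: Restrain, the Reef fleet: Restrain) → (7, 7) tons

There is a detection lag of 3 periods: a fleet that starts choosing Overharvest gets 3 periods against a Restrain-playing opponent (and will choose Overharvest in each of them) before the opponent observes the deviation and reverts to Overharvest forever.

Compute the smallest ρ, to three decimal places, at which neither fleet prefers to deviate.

0.959

A deviator earns 22 for 3 periods, then 5 forever; cooperating earns 7 forever. Multiplying the IC by (1−ρ):
7 ≥ 22(1−ρ^3) + 5ρ^3, so 17·ρ^3 ≥ 15 and ρ^3 ≥ 15/17.
ρ ≥ (15/17)^(1/3) ≈ 0.959.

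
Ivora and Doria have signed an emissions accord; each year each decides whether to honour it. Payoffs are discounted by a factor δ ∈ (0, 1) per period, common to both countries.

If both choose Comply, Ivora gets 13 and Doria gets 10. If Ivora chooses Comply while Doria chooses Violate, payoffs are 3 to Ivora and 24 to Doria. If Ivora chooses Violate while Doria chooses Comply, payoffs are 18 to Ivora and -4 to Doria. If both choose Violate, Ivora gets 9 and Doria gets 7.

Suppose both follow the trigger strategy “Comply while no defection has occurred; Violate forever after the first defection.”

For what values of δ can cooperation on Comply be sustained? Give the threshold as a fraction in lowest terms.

14/17

Ivora's threshold: (18−13)/(18−9) = 5/9.
Doria's threshold: (24−10)/(24−7) = 14/17.
5/9 < 14/17, so Doria binds and δ* = 14/17.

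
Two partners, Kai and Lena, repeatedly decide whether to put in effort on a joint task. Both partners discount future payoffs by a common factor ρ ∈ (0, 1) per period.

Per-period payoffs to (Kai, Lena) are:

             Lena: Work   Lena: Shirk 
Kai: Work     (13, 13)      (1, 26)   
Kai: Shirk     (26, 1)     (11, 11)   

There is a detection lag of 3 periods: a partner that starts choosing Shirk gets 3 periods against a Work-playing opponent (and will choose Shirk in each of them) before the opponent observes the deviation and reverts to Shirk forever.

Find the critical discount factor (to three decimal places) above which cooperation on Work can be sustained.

0.953

The best deviation is to choose Shirk for all 3 undetected periods, earning 26 each, then 11 forever once detected.
Deviation value: 26(1−ρ^3)/(1−ρ) + 11ρ^3/(1−ρ); cooperation value: 13/(1−ρ).
IC: 13 ≥ 26(1−ρ^3) + 11ρ^3 = 26 − 15ρ^3.
So ρ^3 ≥ 13/15, giving ρ ≥ (13/15)^(1/3) ≈ 0.953.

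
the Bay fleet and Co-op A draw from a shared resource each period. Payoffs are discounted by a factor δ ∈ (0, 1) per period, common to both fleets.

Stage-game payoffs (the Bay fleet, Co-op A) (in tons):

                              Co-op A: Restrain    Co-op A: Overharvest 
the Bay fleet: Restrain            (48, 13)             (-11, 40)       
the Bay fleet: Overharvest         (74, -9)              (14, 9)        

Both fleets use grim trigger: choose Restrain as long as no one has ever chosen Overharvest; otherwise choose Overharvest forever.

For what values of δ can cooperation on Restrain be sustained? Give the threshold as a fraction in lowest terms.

27/31

the Bay fleet's threshold: (74−48)/(74−14) = 13/30.
Co-op A's threshold: (40−13)/(40−9) = 27/31.
13/30 < 27/31, so Co-op A binds and δ* = 27/31.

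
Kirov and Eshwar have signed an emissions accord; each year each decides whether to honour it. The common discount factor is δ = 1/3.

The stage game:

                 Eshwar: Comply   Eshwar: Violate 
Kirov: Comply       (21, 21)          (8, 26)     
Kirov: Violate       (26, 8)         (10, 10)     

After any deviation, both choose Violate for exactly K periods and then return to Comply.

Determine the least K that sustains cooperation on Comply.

3

No profitable deviation requires (21−10)(δ+…+δ^K) ≥ 26−21, i.e. δ+…+δ^K ≥ 5/11 ≈ 0.4545.
With δ = 1/3, the partial sums are K=1: 0.3333, K=2: 0.4444, K=3: 0.4815.
K = 3 is the first length at which the sum reaches 0.4545.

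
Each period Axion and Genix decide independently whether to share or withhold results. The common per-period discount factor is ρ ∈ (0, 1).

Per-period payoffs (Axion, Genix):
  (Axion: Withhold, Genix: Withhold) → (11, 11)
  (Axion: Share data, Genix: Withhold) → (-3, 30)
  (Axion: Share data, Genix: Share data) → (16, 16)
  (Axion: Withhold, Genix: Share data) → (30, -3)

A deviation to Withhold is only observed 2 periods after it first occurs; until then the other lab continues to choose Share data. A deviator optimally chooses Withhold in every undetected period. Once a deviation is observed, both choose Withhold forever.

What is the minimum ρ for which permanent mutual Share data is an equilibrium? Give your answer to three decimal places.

0.858

A deviator earns 30 for 2 periods, then 11 forever; cooperating earns 16 forever. Multiplying the IC by (1−ρ):
16 ≥ 30(1−ρ^2) + 11ρ^2, so 19·ρ^2 ≥ 14 and ρ^2 ≥ 14/19.
ρ ≥ (14/19)^(1/2) ≈ 0.858.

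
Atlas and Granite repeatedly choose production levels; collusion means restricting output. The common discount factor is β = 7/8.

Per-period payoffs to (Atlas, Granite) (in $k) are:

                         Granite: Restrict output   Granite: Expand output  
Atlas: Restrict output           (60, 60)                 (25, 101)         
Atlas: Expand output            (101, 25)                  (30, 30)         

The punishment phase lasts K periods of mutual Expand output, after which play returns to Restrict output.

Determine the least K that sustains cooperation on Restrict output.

No profitable deviation requires (60−30)(β+…+β^K) ≥ 101−60, i.e. β+…+β^K ≥ 41/30 ≈ 1.3667.
With β = 7/8, the partial sums are K=1: 0.8750, K=2: 1.6406.
K = 2 is the first length at which the sum reaches 1.3667.

2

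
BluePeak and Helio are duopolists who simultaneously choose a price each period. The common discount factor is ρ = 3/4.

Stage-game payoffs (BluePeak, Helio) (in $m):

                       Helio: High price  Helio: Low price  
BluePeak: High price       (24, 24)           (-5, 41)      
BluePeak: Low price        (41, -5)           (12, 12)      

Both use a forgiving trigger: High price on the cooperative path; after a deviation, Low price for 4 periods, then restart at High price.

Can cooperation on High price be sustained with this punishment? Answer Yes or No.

A one-shot deviation gives 41 now, then 12 for 4 periods, then back to 24.
Gain from deviating: (41−24) today; loss: (24−12) in each of the next 4 periods.
No-deviation condition: (24−12)(ρ+…+ρ^4) ≥ 41−24, i.e. ρ+…+ρ^4 ≥ 17/12.
At ρ = 3/4: ρ+…+ρ^4 = 2.0508 ≥ 1.4167.
So cooperation is sustainable.

Yes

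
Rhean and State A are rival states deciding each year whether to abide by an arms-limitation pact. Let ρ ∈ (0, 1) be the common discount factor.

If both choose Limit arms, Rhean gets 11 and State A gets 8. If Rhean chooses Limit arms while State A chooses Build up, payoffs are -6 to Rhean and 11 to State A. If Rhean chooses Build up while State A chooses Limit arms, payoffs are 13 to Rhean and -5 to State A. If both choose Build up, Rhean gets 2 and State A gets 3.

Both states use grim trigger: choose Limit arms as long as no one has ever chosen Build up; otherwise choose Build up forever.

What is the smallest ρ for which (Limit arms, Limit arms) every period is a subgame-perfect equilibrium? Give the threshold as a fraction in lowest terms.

3/8

Rhean: cooperation gives 11 each period; deviation gives 13 once then 2 forever.
  11/(1−ρ) ≥ 13 + 2ρ/(1−ρ) ⇒ ρ ≥ 2/11.
State A: cooperation gives 8 each period; deviation gives 11 once then 3 forever.
  ρ ≥ 3/8.
Both must hold, so the binding constraint is State A's: ρ ≥ 3/8.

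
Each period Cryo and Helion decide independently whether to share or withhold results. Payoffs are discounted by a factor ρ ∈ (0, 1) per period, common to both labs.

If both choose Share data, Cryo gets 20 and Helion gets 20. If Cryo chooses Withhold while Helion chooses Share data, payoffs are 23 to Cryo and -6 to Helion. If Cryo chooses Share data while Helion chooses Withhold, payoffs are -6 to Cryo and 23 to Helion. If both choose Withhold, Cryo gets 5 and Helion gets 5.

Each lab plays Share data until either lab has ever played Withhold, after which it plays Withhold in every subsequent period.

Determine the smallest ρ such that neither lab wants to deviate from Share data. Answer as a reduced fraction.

Under grim trigger the critical discount factor is (T−C)/(T−P) with T = 23, C = 20, P = 5.
ρ* = (23−20)/(23−5) = 3/18 = 1/6.

1/6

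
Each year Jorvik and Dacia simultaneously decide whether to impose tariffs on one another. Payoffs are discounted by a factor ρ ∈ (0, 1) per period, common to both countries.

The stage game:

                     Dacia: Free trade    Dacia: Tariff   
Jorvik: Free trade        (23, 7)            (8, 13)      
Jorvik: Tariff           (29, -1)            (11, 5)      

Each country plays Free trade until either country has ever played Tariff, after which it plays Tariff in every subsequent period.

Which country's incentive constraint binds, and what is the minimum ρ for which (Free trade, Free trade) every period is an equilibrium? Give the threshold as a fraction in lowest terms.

Jorvik's threshold: (29−23)/(29−11) = 1/3.
Dacia's threshold: (13−7)/(13−5) = 3/4.
1/3 < 3/4, so Dacia binds and ρ* = 3/4.

Dacia; ρ ≥ 3/4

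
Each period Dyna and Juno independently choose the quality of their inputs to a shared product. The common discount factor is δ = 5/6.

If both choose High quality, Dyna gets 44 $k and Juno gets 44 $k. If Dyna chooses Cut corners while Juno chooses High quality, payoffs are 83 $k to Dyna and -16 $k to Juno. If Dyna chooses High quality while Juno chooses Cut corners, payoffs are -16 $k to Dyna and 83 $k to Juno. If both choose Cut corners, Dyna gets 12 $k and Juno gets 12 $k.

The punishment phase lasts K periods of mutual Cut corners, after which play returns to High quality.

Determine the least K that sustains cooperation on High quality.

No profitable deviation requires (44−12)(δ+…+δ^K) ≥ 83−44, i.e. δ+…+δ^K ≥ 39/32 ≈ 1.2188.
With δ = 5/6, the partial sums are K=1: 0.8333, K=2: 1.5278.
K = 2 is the first length at which the sum reaches 1.2188.

2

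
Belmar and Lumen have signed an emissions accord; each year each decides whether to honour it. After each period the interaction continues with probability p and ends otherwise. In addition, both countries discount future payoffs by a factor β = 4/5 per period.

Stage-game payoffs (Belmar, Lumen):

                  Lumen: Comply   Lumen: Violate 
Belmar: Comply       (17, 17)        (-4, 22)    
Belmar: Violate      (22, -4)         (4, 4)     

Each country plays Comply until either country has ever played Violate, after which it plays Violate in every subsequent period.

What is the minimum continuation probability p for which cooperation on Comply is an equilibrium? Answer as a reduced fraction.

Expected continuation weight on next period's payoff is β·p = 4/5·p, which plays the role of the discount factor.
Cooperation requires 4/5·p ≥ (22−17)/(22−4) = 5/18, hence p ≥ 25/72.

25/72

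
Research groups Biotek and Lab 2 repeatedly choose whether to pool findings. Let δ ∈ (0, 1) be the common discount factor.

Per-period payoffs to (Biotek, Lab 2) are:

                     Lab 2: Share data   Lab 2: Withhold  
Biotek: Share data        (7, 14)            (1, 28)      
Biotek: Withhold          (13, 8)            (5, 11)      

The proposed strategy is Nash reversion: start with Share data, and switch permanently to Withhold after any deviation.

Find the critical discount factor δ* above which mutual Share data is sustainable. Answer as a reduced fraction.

For Biotek: deviation gain 13−7 = 6, per-period punishment loss 7−5 = 2. IC gives δ ≥ 6/8 = 3/4.
For Lab 2: gain 14, loss 3 per period, so δ ≥ 14/17.
The tighter constraint is Lab 2's, so cooperation needs δ ≥ 14/17.

14/17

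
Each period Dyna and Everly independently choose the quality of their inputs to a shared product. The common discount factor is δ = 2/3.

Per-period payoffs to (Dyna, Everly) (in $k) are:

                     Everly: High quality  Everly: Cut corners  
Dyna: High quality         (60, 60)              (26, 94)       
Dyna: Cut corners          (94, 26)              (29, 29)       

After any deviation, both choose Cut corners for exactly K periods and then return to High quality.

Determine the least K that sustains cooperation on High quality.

2

No profitable deviation requires (60−29)(δ+…+δ^K) ≥ 94−60, i.e. δ+…+δ^K ≥ 34/31 ≈ 1.0968.
With δ = 2/3, the partial sums are K=1: 0.6667, K=2: 1.1111.
K = 2 is the first length at which the sum reaches 1.0968.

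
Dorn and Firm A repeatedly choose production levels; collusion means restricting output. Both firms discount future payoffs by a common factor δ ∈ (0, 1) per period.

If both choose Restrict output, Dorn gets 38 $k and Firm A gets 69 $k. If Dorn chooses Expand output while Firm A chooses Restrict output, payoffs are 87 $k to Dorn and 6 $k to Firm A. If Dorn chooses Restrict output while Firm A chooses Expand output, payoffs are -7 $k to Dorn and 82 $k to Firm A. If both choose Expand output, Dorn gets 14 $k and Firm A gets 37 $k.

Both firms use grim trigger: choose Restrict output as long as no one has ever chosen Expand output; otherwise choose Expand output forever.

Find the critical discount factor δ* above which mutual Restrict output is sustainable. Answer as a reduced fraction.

Dorn: cooperation gives 38 each period; deviation gives 87 once then 14 forever.
  38/(1−δ) ≥ 87 + 14δ/(1−δ) ⇒ δ ≥ 49/73.
Firm A: cooperation gives 69 each period; deviation gives 82 once then 37 forever.
  δ ≥ 13/45.
Both must hold, so the binding constraint is Dorn's: δ ≥ 49/73.

49/73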